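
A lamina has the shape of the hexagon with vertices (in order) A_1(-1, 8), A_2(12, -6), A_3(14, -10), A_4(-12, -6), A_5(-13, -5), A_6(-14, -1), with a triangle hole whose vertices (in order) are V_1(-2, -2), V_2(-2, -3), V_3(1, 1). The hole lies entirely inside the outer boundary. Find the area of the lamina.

257.5

Outer boundary:
Apply Gauss's area formula: 2A = Σ (x_i·y_{i+1} − x_{i+1}·y_i), indices taken mod 6.
A_1→A_2: (-1)(-6) − (12)(8) = -90
A_2→A_3: (12)(-10) − (14)(-6) = -36
A_3→A_4: (14)(-6) − (-12)(-10) = -204
A_4→A_5: (-12)(-5) − (-13)(-6) = -18
A_5→A_6: (-13)(-1) − (-14)(-5) = -57
A_6→A_1: (-14)(8) − (-1)(-1) = -113
Σ = -518
Area = |Σ|/2 = 259.
Hole:
Apply Gauss's area formula: 2A = Σ (x_i·y_{i+1} − x_{i+1}·y_i), indices taken mod 3.
Cross-terms: 2, 1, 0  ⇒  Σ = 3
Area = |Σ|/2 = 1.5.
Net area = 259 − 1.5 = 257.5.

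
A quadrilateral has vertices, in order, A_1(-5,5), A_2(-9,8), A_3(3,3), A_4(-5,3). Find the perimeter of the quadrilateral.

28

|A_1A_2| = √((-4)² + (3)²) = √25 = 5
|A_2A_3| = √((12)² + (-5)²) = √169 = 13
|A_3A_4| = √((-8)² + (0)²) = √64 = 8
|A_4A_1| = √((0)² + (2)²) = √4 = 2
Perimeter = 5 + 13 + 8 + 2 = 28.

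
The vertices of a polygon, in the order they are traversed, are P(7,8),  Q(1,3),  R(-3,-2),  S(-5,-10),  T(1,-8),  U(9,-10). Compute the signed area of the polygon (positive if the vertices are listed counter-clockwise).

147

Σ = (13) + (7) + (20) + (50) + (62) + (142) = 294
Signed area = Σ/2 = 147 (positive ⇒ counter-clockwise traversal).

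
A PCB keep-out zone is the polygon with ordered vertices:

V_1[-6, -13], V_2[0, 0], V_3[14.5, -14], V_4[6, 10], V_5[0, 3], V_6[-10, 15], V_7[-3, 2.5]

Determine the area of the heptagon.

175.5

Cross-terms: 0, 0, 229, 18, 30, 20, 54  ⇒  Σ = 351
Area = |Σ|/2 = 175.5.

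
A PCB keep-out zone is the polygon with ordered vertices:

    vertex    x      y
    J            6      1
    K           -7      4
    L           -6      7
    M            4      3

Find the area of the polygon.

Apply the shoelace (surveyor's) formula: 2A = Σ (x_i·y_{i+1} − x_{i+1}·y_i), indices taken mod 4.
Σ = (31) + (-25) + (-46) + (-14) = -54
Area = |Σ|/2 = 27.

27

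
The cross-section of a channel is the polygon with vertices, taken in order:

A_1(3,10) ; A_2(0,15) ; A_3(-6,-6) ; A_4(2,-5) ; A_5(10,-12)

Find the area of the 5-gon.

Σ = (45) + (90) + (42) + (26) + (136) = 339
Area = |Σ|/2 = 169.5.

169.5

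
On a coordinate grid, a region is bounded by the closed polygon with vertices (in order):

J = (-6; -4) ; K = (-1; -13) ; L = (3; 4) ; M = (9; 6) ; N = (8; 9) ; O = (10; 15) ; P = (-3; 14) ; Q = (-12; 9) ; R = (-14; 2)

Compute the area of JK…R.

Apply Gauss's area formula: 2A = Σ (x_i·y_{i+1} − x_{i+1}·y_i), indices taken mod 9.
Σ = (74) + (35) + (-18) + (33) + (30) + (185) + (141) + (102) + (68) = 650
Area = |Σ|/2 = 325.

325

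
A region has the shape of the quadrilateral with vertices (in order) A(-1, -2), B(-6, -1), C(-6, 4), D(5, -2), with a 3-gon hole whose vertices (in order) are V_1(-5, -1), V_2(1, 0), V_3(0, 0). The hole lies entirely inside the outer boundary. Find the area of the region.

Outer boundary:
Σ = (-11) + (-30) + (-8) + (-12) = -61
Area = |Σ|/2 = 30.5.
Hole:
Σ = (1) + (0) + (0) = 1
Area = |Σ|/2 = 0.5.
Net area = 30.5 − 0.5 = 30.

30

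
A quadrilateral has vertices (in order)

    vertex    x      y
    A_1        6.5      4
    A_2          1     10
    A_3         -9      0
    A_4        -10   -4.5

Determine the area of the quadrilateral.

90.375

Apply the shoelace formula: 2A = Σ (x_i·y_{i+1} − x_{i+1}·y_i), indices taken mod 4.
Σ = (61) + (90) + (40.5) + (-10.75) = 180.75
Area = |Σ|/2 = 90.375.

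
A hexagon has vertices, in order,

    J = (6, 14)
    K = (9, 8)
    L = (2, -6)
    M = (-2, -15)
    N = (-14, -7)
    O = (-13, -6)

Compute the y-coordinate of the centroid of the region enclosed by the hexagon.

Apply Gauss's area formula. First the cross-terms c_i = x_i·y_{i+1} − x_{i+1}·y_i:
  -78, -70, -42, -196, -7, -146  ⇒  2A = -539, A = -269.5.
Then Σ (y_i + y_{i+1})·c_i = 2261, so ȳ = 2261 / (6·(-269.5)) = -323/231.

-323/231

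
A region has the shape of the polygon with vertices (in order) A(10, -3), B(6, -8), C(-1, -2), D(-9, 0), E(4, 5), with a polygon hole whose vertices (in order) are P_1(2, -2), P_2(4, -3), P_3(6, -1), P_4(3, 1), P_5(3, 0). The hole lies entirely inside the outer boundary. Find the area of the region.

95.5

Outer boundary:
Σ = (-62) + (-20) + (-18) + (-45) + (-62) = -207
Area = |Σ|/2 = 103.5.
Hole:
Cross-terms: 2, 14, 9, -3, -6  ⇒  Σ = 16
Area = |Σ|/2 = 8.
Net area = 103.5 − 8 = 95.5.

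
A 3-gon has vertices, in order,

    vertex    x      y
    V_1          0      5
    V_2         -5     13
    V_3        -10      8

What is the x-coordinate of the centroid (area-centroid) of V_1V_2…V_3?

Apply the shoelace formula. First the cross-terms c_i = x_i·y_{i+1} − x_{i+1}·y_i:
  25, 90, -50  ⇒  2A = 65, A = 32.5.
Then Σ (x_i + x_{i+1})·c_i = -975, so x̄ = -975 / (6·32.5) = -5.

-5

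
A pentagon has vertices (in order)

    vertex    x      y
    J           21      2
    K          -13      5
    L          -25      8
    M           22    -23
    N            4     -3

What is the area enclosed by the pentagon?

324

Cross-terms: 131, 21, 399, 26, 71  ⇒  Σ = 648
Area = |Σ|/2 = 324.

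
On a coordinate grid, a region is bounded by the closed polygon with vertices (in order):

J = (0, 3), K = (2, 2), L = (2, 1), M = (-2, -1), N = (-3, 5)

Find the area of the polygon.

15

Σ = (-6) + (-2) + (0) + (-13) + (-9) = -30
Area = |Σ|/2 = 15.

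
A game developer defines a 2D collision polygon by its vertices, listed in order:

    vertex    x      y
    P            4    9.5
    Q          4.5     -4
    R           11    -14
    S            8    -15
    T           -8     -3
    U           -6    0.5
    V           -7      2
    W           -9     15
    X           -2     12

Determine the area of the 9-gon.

Apply the shoelace formula: 2A = Σ (x_i·y_{i+1} − x_{i+1}·y_i), indices taken mod 9.
P→Q: (4)(-4) − (4.5)(9.5) = -58.75
Q→R: (4.5)(-14) − (11)(-4) = -19
R→S: (11)(-15) − (8)(-14) = -53
S→T: (8)(-3) − (-8)(-15) = -144
T→U: (-8)(0.5) − (-6)(-3) = -22
U→V: (-6)(2) − (-7)(0.5) = -8.5
V→W: (-7)(15) − (-9)(2) = -87
W→X: (-9)(12) − (-2)(15) = -78
X→P: (-2)(9.5) − (4)(12) = -67
Σ = -537.25
Area = |Σ|/2 = 268.625.

268.625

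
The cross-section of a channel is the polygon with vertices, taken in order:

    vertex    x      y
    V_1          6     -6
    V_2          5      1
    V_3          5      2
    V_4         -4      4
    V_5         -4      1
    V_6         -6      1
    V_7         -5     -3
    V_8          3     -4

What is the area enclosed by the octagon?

Σ = (36) + (5) + (28) + (12) + (2) + (23) + (29) + (6) = 141
Area = |Σ|/2 = 70.5.

70.5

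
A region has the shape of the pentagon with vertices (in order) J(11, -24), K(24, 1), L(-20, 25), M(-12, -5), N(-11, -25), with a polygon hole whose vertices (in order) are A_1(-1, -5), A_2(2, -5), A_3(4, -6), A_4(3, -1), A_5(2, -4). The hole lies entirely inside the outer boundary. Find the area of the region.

Outer boundary:
Apply the shoelace formula: 2A = Σ (x_i·y_{i+1} − x_{i+1}·y_i), indices taken mod 5.
Cross-terms: 587, 620, 400, 245, 539  ⇒  Σ = 2391
Area = |Σ|/2 = 1195.5.
Hole:
Cross-terms: 15, 8, 14, -10, -14  ⇒  Σ = 13
Area = |Σ|/2 = 6.5.
Net area = 1195.5 − 6.5 = 1189.

1189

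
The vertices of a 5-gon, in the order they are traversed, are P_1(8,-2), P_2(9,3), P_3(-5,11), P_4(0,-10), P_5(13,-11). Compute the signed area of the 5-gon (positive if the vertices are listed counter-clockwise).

199

Apply the shoelace (surveyor's) formula: 2A = Σ (x_i·y_{i+1} − x_{i+1}·y_i), indices taken mod 5.
Cross-terms: 42, 114, 50, 130, 62  ⇒  Σ = 398
Signed area = Σ/2 = 199 (positive ⇒ counter-clockwise traversal).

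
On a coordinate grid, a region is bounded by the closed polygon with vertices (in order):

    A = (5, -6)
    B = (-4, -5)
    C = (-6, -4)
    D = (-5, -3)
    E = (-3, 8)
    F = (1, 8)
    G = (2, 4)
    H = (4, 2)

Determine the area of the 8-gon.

102

Apply the surveyor's formula: 2A = Σ (x_i·y_{i+1} − x_{i+1}·y_i), indices taken mod 8.
A→B: (5)(-5) − (-4)(-6) = -49
B→C: (-4)(-4) − (-6)(-5) = -14
C→D: (-6)(-3) − (-5)(-4) = -2
D→E: (-5)(8) − (-3)(-3) = -49
E→F: (-3)(8) − (1)(8) = -32
F→G: (1)(4) − (2)(8) = -12
G→H: (2)(2) − (4)(4) = -12
H→A: (4)(-6) − (5)(2) = -34
Σ = -204
Area = |Σ|/2 = 102.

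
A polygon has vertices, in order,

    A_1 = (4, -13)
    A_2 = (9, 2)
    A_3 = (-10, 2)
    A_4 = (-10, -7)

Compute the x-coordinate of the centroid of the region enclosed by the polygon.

-129/137

Apply the surveyor's formula. First the cross-terms c_i = x_i·y_{i+1} − x_{i+1}·y_i:
  125, 38, 90, 158  ⇒  2A = 411, A = 205.5.
Then Σ (x_i + x_{i+1})·c_i = -1161, so x̄ = -1161 / (6·205.5) = -129/137.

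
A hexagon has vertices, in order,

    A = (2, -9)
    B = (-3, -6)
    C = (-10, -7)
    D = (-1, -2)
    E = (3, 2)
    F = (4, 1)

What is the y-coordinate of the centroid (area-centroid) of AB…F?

Apply the shoelace formula. First the cross-terms c_i = x_i·y_{i+1} − x_{i+1}·y_i:
  -39, -39, 13, 4, -5, -38  ⇒  2A = -104, A = -52.
Then Σ (y_i + y_{i+1})·c_i = 1264, so ȳ = 1264 / (6·(-52)) = -158/39.

-158/39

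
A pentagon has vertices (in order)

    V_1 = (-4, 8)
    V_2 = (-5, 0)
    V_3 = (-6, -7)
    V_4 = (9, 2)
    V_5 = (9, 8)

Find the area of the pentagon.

Apply the shoelace formula: 2A = Σ (x_i·y_{i+1} − x_{i+1}·y_i), indices taken mod 5.
Σ = (40) + (35) + (51) + (54) + (104) = 284
Area = |Σ|/2 = 142.

142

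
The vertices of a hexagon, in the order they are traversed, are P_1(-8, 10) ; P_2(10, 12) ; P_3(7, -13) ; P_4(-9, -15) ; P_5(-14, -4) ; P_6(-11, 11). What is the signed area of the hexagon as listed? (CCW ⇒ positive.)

Apply the shoelace formula: 2A = Σ (x_i·y_{i+1} − x_{i+1}·y_i), indices taken mod 6.
Σ = (-196) + (-214) + (-222) + (-174) + (-198) + (-22) = -1026
Signed area = Σ/2 = -513 (negative ⇒ clockwise traversal).

-513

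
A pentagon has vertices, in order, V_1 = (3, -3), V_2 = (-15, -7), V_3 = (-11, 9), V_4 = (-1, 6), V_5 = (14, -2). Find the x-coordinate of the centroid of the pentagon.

-590/151

Apply the shoelace formula. First the cross-terms c_i = x_i·y_{i+1} − x_{i+1}·y_i:
  -66, -212, -57, -82, -36  ⇒  2A = -453, A = -226.5.
Then Σ (x_i + x_{i+1})·c_i = 5310, so x̄ = 5310 / (6·(-226.5)) = -590/151.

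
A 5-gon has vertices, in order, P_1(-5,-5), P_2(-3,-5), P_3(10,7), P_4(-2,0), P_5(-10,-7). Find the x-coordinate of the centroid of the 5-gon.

-79/123

Apply Gauss's area formula. First the cross-terms c_i = x_i·y_{i+1} − x_{i+1}·y_i:
  10, 29, 14, 14, 15  ⇒  2A = 82, A = 41.
Then Σ (x_i + x_{i+1})·c_i = -158, so x̄ = -158 / (6·41) = -79/123.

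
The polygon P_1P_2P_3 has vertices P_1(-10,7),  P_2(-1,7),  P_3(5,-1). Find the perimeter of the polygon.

|P_1P_2| = √((9)² + (0)²) = √81 = 9
|P_2P_3| = √((6)² + (-8)²) = √100 = 10
|P_3P_1| = √((-15)² + (8)²) = √289 = 17
Perimeter = 9 + 10 + 17 = 36.

36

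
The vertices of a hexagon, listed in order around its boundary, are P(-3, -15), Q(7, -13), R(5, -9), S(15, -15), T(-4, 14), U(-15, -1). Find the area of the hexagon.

Apply the shoelace (surveyor's) formula: 2A = Σ (x_i·y_{i+1} − x_{i+1}·y_i), indices taken mod 6.
Σ = (144) + (2) + (60) + (150) + (214) + (222) = 792
Area = |Σ|/2 = 396.

396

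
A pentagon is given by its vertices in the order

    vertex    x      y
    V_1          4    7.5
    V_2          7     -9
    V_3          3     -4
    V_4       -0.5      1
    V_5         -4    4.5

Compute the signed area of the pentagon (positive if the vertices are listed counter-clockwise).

-67.375

Σ = (-88.5) + (-1) + (1) + (1.75) + (-48) = -134.75
Signed area = Σ/2 = -67.375 (negative ⇒ clockwise traversal).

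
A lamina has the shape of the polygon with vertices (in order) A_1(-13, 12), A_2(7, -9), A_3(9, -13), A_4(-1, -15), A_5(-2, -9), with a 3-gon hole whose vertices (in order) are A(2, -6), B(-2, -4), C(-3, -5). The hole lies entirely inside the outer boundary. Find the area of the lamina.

140.5

Outer boundary:
Apply the shoelace (surveyor's) formula: 2A = Σ (x_i·y_{i+1} − x_{i+1}·y_i), indices taken mod 5.
Cross-terms: 33, -10, -148, -21, -141  ⇒  Σ = -287
Area = |Σ|/2 = 143.5.
Hole:
Apply the surveyor's formula: 2A = Σ (x_i·y_{i+1} − x_{i+1}·y_i), indices taken mod 3.
Σ = (-20) + (-2) + (28) = 6
Area = |Σ|/2 = 3.
Net area = 143.5 − 3 = 140.5.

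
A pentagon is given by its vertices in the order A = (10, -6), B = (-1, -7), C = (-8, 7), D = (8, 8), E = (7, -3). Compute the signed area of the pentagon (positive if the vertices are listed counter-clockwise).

A→B: (10)(-7) − (-1)(-6) = -76
B→C: (-1)(7) − (-8)(-7) = -63
C→D: (-8)(8) − (8)(7) = -120
D→E: (8)(-3) − (7)(8) = -80
E→A: (7)(-6) − (10)(-3) = -12
Σ = -351
Signed area = Σ/2 = -175.5 (negative ⇒ clockwise traversal).

-175.5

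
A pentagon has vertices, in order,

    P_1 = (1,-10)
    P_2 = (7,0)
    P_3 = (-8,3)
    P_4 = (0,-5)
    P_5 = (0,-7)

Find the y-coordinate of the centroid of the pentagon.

-418/207

Apply the shoelace (surveyor's) formula. First the cross-terms c_i = x_i·y_{i+1} − x_{i+1}·y_i:
  70, 21, 40, 0, 7  ⇒  2A = 138, A = 69.
Then Σ (y_i + y_{i+1})·c_i = -836, so ȳ = -836 / (6·69) = -418/207.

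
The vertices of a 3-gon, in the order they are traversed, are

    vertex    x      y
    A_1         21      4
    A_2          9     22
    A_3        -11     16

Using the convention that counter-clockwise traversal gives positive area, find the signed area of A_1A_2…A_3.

Apply the shoelace formula: 2A = Σ (x_i·y_{i+1} − x_{i+1}·y_i), indices taken mod 3.
Σ = (426) + (386) + (-380) = 432
Signed area = Σ/2 = 216 (positive ⇒ counter-clockwise traversal).

216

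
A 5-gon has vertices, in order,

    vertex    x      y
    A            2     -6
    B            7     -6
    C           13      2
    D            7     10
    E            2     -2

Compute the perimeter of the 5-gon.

|AB| = √((5)² + (0)²) = √25 = 5
|BC| = √((6)² + (8)²) = √100 = 10
|CD| = √((-6)² + (8)²) = √100 = 10
|DE| = √((-5)² + (-12)²) = √169 = 13
|EA| = √((0)² + (-4)²) = √16 = 4
Perimeter = 5 + 10 + 10 + 13 + 4 = 42.

42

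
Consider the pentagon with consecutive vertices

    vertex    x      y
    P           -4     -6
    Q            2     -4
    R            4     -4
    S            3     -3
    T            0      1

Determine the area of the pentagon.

Apply Gauss's area formula: 2A = Σ (x_i·y_{i+1} − x_{i+1}·y_i), indices taken mod 5.
Cross-terms: 28, 8, 0, 3, 4  ⇒  Σ = 43
Area = |Σ|/2 = 21.5.

21.5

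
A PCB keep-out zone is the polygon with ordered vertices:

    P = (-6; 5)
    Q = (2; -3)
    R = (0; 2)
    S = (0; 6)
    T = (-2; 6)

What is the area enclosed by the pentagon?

25

Apply Gauss's area formula: 2A = Σ (x_i·y_{i+1} − x_{i+1}·y_i), indices taken mod 5.
P→Q: (-6)(-3) − (2)(5) = 8
Q→R: (2)(2) − (0)(-3) = 4
R→S: (0)(6) − (0)(2) = 0
S→T: (0)(6) − (-2)(6) = 12
T→P: (-2)(5) − (-6)(6) = 26
Σ = 50
Area = |Σ|/2 = 25.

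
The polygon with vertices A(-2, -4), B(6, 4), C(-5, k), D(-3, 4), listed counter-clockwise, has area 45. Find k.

6

The doubled signed area Σ (x_i y_{i+1} − x_{i+1} y_i) is linear in k.
With k=0 it equals 36; the coefficient of k is 9 (from the two edges through C).
So 9·k + 36 = 2·45 = 90 ⇒ k = 6.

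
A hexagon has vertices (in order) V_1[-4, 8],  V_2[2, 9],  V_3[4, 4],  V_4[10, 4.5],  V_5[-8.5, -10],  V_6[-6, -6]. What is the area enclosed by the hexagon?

Σ = (-52) + (-28) + (-22) + (-61.75) + (-9) + (-72) = -244.75
Area = |Σ|/2 = 122.375.

122.375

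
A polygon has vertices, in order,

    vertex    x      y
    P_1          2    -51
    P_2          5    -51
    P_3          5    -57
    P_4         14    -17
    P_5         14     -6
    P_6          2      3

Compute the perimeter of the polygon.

130

|P_1P_2| = √((3)² + (0)²) = √9 = 3
|P_2P_3| = √((0)² + (-6)²) = √36 = 6
|P_3P_4| = √((9)² + (40)²) = √1681 = 41
|P_4P_5| = √((0)² + (11)²) = √121 = 11
|P_5P_6| = √((-12)² + (9)²) = √225 = 15
|P_6P_1| = √((0)² + (-54)²) = √2916 = 54
Perimeter = 3 + 6 + 41 + 11 + 15 + 54 = 130.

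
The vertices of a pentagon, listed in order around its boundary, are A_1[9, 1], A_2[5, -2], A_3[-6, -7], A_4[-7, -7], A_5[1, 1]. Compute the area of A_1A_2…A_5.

Cross-terms: -23, -47, -7, 0, -8  ⇒  Σ = -85
Area = |Σ|/2 = 42.5.

42.5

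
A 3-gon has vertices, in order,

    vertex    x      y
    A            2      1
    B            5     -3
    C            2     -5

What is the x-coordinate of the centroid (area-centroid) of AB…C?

Apply the surveyor's formula. First the cross-terms c_i = x_i·y_{i+1} − x_{i+1}·y_i:
  -11, -19, 12  ⇒  2A = -18, A = -9.
Then Σ (x_i + x_{i+1})·c_i = -162, so x̄ = -162 / (6·(-9)) = 3.

3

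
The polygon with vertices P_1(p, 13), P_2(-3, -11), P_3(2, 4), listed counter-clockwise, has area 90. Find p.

Write out the shoelace sum; only the two edges meeting at P_1 involve p:
2·Area = [(2·13 − p·4) + (p·(-11) − (-3)·13)] + 10
       = -15·p + 75 = 180
⇒ p = -7.

-7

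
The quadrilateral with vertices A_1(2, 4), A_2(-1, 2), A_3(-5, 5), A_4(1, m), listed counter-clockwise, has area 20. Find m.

The doubled signed area Σ (x_i y_{i+1} − x_{i+1} y_i) is linear in m.
With m=0 it equals 12; the coefficient of m is -7 (from the two edges through A_4).
So -7·m + 12 = 2·20 = 40 ⇒ m = -4.

-4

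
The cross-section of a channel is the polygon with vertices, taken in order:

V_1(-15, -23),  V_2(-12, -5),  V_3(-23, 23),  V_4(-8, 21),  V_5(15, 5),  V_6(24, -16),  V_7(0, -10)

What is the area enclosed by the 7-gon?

998

Apply the shoelace formula: 2A = Σ (x_i·y_{i+1} − x_{i+1}·y_i), indices taken mod 7.
Cross-terms: -201, -391, -299, -355, -360, -240, -150  ⇒  Σ = -1996
Area = |Σ|/2 = 998.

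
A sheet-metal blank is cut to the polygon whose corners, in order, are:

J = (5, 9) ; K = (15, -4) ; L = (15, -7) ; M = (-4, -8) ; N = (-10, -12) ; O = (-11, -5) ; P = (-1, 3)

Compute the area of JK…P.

Apply the surveyor's formula: 2A = Σ (x_i·y_{i+1} − x_{i+1}·y_i), indices taken mod 7.
J→K: (5)(-4) − (15)(9) = -155
K→L: (15)(-7) − (15)(-4) = -45
L→M: (15)(-8) − (-4)(-7) = -148
M→N: (-4)(-12) − (-10)(-8) = -32
N→O: (-10)(-5) − (-11)(-12) = -82
O→P: (-11)(3) − (-1)(-5) = -38
P→J: (-1)(9) − (5)(3) = -24
Σ = -524
Area = |Σ|/2 = 262.

262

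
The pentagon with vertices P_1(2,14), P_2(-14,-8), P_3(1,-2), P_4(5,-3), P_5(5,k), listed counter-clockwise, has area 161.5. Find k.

Write out the shoelace sum; only the two edges meeting at P_5 involve k:
2·Area = [(5·k − 5·(-3)) + (5·14 − 2·k)] + 223
       = 3·k + 308 = 323
⇒ k = 5.

5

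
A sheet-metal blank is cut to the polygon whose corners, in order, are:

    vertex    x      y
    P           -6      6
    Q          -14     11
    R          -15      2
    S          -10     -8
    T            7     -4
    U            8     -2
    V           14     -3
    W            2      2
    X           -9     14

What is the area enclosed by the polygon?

261.5

Apply the shoelace (surveyor's) formula: 2A = Σ (x_i·y_{i+1} − x_{i+1}·y_i), indices taken mod 9.
Σ = (18) + (137) + (140) + (96) + (18) + (4) + (34) + (46) + (30) = 523
Area = |Σ|/2 = 261.5.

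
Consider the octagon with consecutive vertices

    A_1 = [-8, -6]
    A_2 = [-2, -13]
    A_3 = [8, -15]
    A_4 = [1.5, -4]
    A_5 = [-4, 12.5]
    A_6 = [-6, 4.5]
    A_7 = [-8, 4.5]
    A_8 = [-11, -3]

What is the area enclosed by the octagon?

200.375

A_1→A_2: (-8)(-13) − (-2)(-6) = 92
A_2→A_3: (-2)(-15) − (8)(-13) = 134
A_3→A_4: (8)(-4) − (1.5)(-15) = -9.5
A_4→A_5: (1.5)(12.5) − (-4)(-4) = 2.75
A_5→A_6: (-4)(4.5) − (-6)(12.5) = 57
A_6→A_7: (-6)(4.5) − (-8)(4.5) = 9
A_7→A_8: (-8)(-3) − (-11)(4.5) = 73.5
A_8→A_1: (-11)(-6) − (-8)(-3) = 42
Σ = 400.75
Area = |Σ|/2 = 200.375.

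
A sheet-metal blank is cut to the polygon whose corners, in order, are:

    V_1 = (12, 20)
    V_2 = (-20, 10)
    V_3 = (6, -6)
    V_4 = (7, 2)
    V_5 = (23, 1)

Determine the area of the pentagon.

Apply Gauss's area formula: 2A = Σ (x_i·y_{i+1} − x_{i+1}·y_i), indices taken mod 5.
Σ = (520) + (60) + (54) + (-39) + (448) = 1043
Area = |Σ|/2 = 521.5.

521.5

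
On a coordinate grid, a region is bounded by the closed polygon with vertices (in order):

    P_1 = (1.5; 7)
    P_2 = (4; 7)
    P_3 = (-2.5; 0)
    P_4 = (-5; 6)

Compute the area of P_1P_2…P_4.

Σ = (-17.5) + (17.5) + (-15) + (-44) = -59
Area = |Σ|/2 = 29.5.

29.5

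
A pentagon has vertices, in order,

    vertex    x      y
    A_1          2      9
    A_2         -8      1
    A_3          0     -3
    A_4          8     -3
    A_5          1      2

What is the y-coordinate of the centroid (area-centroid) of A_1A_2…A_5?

4/3

Apply the shoelace formula. First the cross-terms c_i = x_i·y_{i+1} − x_{i+1}·y_i:
  74, 24, 24, 19, 5  ⇒  2A = 146, A = 73.
Then Σ (y_i + y_{i+1})·c_i = 584, so ȳ = 584 / (6·73) = 4/3.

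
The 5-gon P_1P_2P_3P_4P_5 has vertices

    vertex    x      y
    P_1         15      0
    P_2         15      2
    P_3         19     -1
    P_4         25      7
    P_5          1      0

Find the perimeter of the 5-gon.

56

|P_1P_2| = √((0)² + (2)²) = √4 = 2
|P_2P_3| = √((4)² + (-3)²) = √25 = 5
|P_3P_4| = √((6)² + (8)²) = √100 = 10
|P_4P_5| = √((-24)² + (-7)²) = √625 = 25
|P_5P_1| = √((14)² + (0)²) = √196 = 14
Perimeter = 2 + 5 + 10 + 25 + 14 = 56.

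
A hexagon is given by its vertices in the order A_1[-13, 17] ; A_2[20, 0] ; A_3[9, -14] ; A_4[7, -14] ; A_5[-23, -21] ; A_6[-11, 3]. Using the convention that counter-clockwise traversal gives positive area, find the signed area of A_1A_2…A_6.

Apply the surveyor's formula: 2A = Σ (x_i·y_{i+1} − x_{i+1}·y_i), indices taken mod 6.
Cross-terms: -340, -280, -28, -469, -300, -148  ⇒  Σ = -1565
Signed area = Σ/2 = -782.5 (negative ⇒ clockwise traversal).

-782.5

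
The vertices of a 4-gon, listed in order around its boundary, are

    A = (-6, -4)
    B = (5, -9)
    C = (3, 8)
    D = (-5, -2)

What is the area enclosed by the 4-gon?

Σ = (74) + (67) + (34) + (8) = 183
Area = |Σ|/2 = 91.5.

91.5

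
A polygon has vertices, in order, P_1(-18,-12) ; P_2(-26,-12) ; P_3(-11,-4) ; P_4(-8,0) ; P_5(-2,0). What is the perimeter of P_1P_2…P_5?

|P_1P_2| = √((-8)² + (0)²) = √64 = 8
|P_2P_3| = √((15)² + (8)²) = √289 = 17
|P_3P_4| = √((3)² + (4)²) = √25 = 5
|P_4P_5| = √((6)² + (0)²) = √36 = 6
|P_5P_1| = √((-16)² + (-12)²) = √400 = 20
Perimeter = 8 + 17 + 5 + 6 + 20 = 56.

56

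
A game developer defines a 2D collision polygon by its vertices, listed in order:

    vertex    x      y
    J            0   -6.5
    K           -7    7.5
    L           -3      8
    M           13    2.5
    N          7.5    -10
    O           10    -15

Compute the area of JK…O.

208.375

J→K: (0)(7.5) − (-7)(-6.5) = -45.5
K→L: (-7)(8) − (-3)(7.5) = -33.5
L→M: (-3)(2.5) − (13)(8) = -111.5
M→N: (13)(-10) − (7.5)(2.5) = -148.75
N→O: (7.5)(-15) − (10)(-10) = -12.5
O→J: (10)(-6.5) − (0)(-15) = -65
Σ = -416.75
Area = |Σ|/2 = 208.375.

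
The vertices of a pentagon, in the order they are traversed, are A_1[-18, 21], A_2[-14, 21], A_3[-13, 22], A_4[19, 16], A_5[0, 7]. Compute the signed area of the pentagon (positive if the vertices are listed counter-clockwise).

Σ = (-84) + (-35) + (-626) + (133) + (126) = -486
Signed area = Σ/2 = -243 (negative ⇒ clockwise traversal).

-243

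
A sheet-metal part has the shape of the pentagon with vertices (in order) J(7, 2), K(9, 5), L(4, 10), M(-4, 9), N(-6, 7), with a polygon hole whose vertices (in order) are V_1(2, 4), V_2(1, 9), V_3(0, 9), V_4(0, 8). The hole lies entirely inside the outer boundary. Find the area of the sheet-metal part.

Outer boundary:
Apply the surveyor's formula: 2A = Σ (x_i·y_{i+1} − x_{i+1}·y_i), indices taken mod 5.
J→K: (7)(5) − (9)(2) = 17
K→L: (9)(10) − (4)(5) = 70
L→M: (4)(9) − (-4)(10) = 76
M→N: (-4)(7) − (-6)(9) = 26
N→J: (-6)(2) − (7)(7) = -61
Σ = 128
Area = |Σ|/2 = 64.
Hole:
Apply Gauss's area formula: 2A = Σ (x_i·y_{i+1} − x_{i+1}·y_i), indices taken mod 4.
V_1→V_2: (2)(9) − (1)(4) = 14
V_2→V_3: (1)(9) − (0)(9) = 9
V_3→V_4: (0)(8) − (0)(9) = 0
V_4→V_1: (0)(4) − (2)(8) = -16
Σ = 7
Area = |Σ|/2 = 3.5.
Net area = 64 − 3.5 = 60.5.

60.5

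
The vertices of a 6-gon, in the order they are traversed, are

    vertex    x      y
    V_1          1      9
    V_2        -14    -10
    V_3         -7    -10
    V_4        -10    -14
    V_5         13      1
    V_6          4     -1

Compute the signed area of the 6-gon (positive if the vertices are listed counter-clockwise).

Apply the surveyor's formula: 2A = Σ (x_i·y_{i+1} − x_{i+1}·y_i), indices taken mod 6.
Cross-terms: 116, 70, -2, 172, -17, 37  ⇒  Σ = 376
Signed area = Σ/2 = 188 (positive ⇒ counter-clockwise traversal).

188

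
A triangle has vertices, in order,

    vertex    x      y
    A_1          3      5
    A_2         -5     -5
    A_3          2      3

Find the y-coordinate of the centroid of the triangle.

Apply the shoelace (surveyor's) formula. First the cross-terms c_i = x_i·y_{i+1} − x_{i+1}·y_i:
  10, -5, 1  ⇒  2A = 6, A = 3.
Then Σ (y_i + y_{i+1})·c_i = 18, so ȳ = 18 / (6·3) = 1.

1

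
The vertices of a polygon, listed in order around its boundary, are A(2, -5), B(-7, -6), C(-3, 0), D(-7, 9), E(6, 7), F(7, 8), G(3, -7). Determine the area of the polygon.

135

Cross-terms: -47, -18, -27, -103, -1, -73, -1  ⇒  Σ = -270
Area = |Σ|/2 = 135.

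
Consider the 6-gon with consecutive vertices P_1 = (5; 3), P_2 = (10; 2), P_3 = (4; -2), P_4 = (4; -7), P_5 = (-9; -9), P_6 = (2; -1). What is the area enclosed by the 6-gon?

64.5

P_1→P_2: (5)(2) − (10)(3) = -20
P_2→P_3: (10)(-2) − (4)(2) = -28
P_3→P_4: (4)(-7) − (4)(-2) = -20
P_4→P_5: (4)(-9) − (-9)(-7) = -99
P_5→P_6: (-9)(-1) − (2)(-9) = 27
P_6→P_1: (2)(3) − (5)(-1) = 11
Σ = -129
Area = |Σ|/2 = 64.5.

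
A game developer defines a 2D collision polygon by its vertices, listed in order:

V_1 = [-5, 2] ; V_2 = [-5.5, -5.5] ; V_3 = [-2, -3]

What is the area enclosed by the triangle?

12.5

Apply the shoelace (surveyor's) formula: 2A = Σ (x_i·y_{i+1} − x_{i+1}·y_i), indices taken mod 3.
V_1→V_2: (-5)(-5.5) − (-5.5)(2) = 38.5
V_2→V_3: (-5.5)(-3) − (-2)(-5.5) = 5.5
V_3→V_1: (-2)(2) − (-5)(-3) = -19
Σ = 25
Area = |Σ|/2 = 12.5.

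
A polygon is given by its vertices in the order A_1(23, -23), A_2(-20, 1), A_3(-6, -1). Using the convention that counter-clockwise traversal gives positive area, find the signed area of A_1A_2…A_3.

-125

Apply the shoelace (surveyor's) formula: 2A = Σ (x_i·y_{i+1} − x_{i+1}·y_i), indices taken mod 3.
Σ = (-437) + (26) + (161) = -250
Signed area = Σ/2 = -125 (negative ⇒ clockwise traversal).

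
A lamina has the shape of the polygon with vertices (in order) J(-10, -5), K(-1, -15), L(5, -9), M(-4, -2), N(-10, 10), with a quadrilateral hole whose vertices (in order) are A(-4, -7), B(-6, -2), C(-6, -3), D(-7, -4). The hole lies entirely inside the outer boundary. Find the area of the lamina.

132.5

Outer boundary:
J→K: (-10)(-15) − (-1)(-5) = 145
K→L: (-1)(-9) − (5)(-15) = 84
L→M: (5)(-2) − (-4)(-9) = -46
M→N: (-4)(10) − (-10)(-2) = -60
N→J: (-10)(-5) − (-10)(10) = 150
Σ = 273
Area = |Σ|/2 = 136.5.
Hole:
Apply the surveyor's formula: 2A = Σ (x_i·y_{i+1} − x_{i+1}·y_i), indices taken mod 4.
Σ = (-34) + (6) + (3) + (33) = 8
Area = |Σ|/2 = 4.
Net area = 136.5 − 4 = 132.5.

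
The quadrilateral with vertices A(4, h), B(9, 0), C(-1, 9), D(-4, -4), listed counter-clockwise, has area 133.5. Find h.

-10

Write out the shoelace sum; only the two edges meeting at A involve h:
2·Area = [((-4)·h − 4·(-4)) + (4·0 − 9·h)] + 121
       = -13·h + 137 = 267
⇒ h = -10.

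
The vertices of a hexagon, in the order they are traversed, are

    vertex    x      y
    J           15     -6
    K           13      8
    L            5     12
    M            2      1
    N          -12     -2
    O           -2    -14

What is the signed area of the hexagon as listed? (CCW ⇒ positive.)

Cross-terms: 198, 116, -19, 8, 164, 222  ⇒  Σ = 689
Signed area = Σ/2 = 344.5 (positive ⇒ counter-clockwise traversal).

344.5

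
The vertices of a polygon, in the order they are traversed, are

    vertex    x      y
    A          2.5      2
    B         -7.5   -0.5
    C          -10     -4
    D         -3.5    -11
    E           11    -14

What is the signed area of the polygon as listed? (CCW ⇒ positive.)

180.875

Apply the surveyor's formula: 2A = Σ (x_i·y_{i+1} − x_{i+1}·y_i), indices taken mod 5.
Cross-terms: 13.75, 25, 96, 170, 57  ⇒  Σ = 361.75
Signed area = Σ/2 = 180.875 (positive ⇒ counter-clockwise traversal).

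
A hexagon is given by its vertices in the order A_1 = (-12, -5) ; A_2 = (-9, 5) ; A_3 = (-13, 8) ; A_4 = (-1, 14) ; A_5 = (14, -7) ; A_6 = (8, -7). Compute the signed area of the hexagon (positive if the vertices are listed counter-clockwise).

Apply the shoelace formula: 2A = Σ (x_i·y_{i+1} − x_{i+1}·y_i), indices taken mod 6.
A_1→A_2: (-12)(5) − (-9)(-5) = -105
A_2→A_3: (-9)(8) − (-13)(5) = -7
A_3→A_4: (-13)(14) − (-1)(8) = -174
A_4→A_5: (-1)(-7) − (14)(14) = -189
A_5→A_6: (14)(-7) − (8)(-7) = -42
A_6→A_1: (8)(-5) − (-12)(-7) = -124
Σ = -641
Signed area = Σ/2 = -320.5 (negative ⇒ clockwise traversal).

-320.5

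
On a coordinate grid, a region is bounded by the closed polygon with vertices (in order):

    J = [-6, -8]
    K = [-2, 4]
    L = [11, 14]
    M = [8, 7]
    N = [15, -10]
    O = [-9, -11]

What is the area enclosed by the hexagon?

Apply the shoelace formula: 2A = Σ (x_i·y_{i+1} − x_{i+1}·y_i), indices taken mod 6.
J→K: (-6)(4) − (-2)(-8) = -40
K→L: (-2)(14) − (11)(4) = -72
L→M: (11)(7) − (8)(14) = -35
M→N: (8)(-10) − (15)(7) = -185
N→O: (15)(-11) − (-9)(-10) = -255
O→J: (-9)(-8) − (-6)(-11) = 6
Σ = -581
Area = |Σ|/2 = 290.5.

290.5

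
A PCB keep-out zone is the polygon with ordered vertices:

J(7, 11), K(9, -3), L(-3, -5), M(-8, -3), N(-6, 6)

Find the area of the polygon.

189.5

Σ = (-120) + (-54) + (-31) + (-66) + (-108) = -379
Area = |Σ|/2 = 189.5.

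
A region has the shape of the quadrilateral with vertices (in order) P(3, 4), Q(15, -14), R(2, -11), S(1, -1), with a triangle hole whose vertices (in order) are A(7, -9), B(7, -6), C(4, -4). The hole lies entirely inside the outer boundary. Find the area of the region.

107

Outer boundary:
Apply Gauss's area formula: 2A = Σ (x_i·y_{i+1} − x_{i+1}·y_i), indices taken mod 4.
P→Q: (3)(-14) − (15)(4) = -102
Q→R: (15)(-11) − (2)(-14) = -137
R→S: (2)(-1) − (1)(-11) = 9
S→P: (1)(4) − (3)(-1) = 7
Σ = -223
Area = |Σ|/2 = 111.5.
Hole:
Σ = (21) + (-4) + (-8) = 9
Area = |Σ|/2 = 4.5.
Net area = 111.5 − 4.5 = 107.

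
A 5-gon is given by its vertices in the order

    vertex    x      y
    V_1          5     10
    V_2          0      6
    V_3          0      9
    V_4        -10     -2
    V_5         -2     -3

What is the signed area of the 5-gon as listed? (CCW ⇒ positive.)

V_1→V_2: (5)(6) − (0)(10) = 30
V_2→V_3: (0)(9) − (0)(6) = 0
V_3→V_4: (0)(-2) − (-10)(9) = 90
V_4→V_5: (-10)(-3) − (-2)(-2) = 26
V_5→V_1: (-2)(10) − (5)(-3) = -5
Σ = 141
Signed area = Σ/2 = 70.5 (positive ⇒ counter-clockwise traversal).

70.5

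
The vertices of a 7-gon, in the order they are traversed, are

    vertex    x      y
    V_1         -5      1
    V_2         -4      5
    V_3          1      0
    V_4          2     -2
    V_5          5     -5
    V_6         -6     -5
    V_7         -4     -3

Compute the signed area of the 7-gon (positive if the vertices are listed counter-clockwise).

-52

Apply Gauss's area formula: 2A = Σ (x_i·y_{i+1} − x_{i+1}·y_i), indices taken mod 7.
Σ = (-21) + (-5) + (-2) + (0) + (-55) + (-2) + (-19) = -104
Signed area = Σ/2 = -52 (negative ⇒ clockwise traversal).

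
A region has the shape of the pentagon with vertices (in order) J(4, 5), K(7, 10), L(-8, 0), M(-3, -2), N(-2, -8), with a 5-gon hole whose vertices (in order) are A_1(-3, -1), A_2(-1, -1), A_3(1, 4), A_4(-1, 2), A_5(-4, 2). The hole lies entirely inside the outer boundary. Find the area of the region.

Outer boundary:
Cross-terms: 5, 80, 16, 20, 22  ⇒  Σ = 143
Area = |Σ|/2 = 71.5.
Hole:
Apply the shoelace formula: 2A = Σ (x_i·y_{i+1} − x_{i+1}·y_i), indices taken mod 5.
Σ = (2) + (-3) + (6) + (6) + (10) = 21
Area = |Σ|/2 = 10.5.
Net area = 71.5 − 10.5 = 61.

61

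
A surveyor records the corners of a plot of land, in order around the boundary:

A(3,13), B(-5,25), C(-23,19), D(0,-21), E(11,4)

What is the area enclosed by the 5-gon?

732.5

Σ = (140) + (480) + (483) + (231) + (131) = 1465
Area = |Σ|/2 = 732.5.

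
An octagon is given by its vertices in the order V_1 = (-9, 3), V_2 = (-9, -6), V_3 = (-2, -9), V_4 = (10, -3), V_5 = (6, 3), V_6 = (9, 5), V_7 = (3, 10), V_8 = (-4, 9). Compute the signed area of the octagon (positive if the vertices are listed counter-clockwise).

254

Apply the shoelace formula: 2A = Σ (x_i·y_{i+1} − x_{i+1}·y_i), indices taken mod 8.
Σ = (81) + (69) + (96) + (48) + (3) + (75) + (67) + (69) = 508
Signed area = Σ/2 = 254 (positive ⇒ counter-clockwise traversal).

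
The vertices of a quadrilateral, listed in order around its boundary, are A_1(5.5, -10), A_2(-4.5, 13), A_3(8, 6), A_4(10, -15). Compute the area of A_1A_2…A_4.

Apply Gauss's area formula: 2A = Σ (x_i·y_{i+1} − x_{i+1}·y_i), indices taken mod 4.
A_1→A_2: (5.5)(13) − (-4.5)(-10) = 26.5
A_2→A_3: (-4.5)(6) − (8)(13) = -131
A_3→A_4: (8)(-15) − (10)(6) = -180
A_4→A_1: (10)(-10) − (5.5)(-15) = -17.5
Σ = -302
Area = |Σ|/2 = 151.

151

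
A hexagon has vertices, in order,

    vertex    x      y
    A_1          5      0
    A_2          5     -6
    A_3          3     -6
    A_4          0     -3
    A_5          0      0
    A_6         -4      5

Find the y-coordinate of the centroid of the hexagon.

Apply the shoelace (surveyor's) formula. First the cross-terms c_i = x_i·y_{i+1} − x_{i+1}·y_i:
  -30, -12, -9, 0, 0, -25  ⇒  2A = -76, A = -38.
Then Σ (y_i + y_{i+1})·c_i = 280, so ȳ = 280 / (6·(-38)) = -70/57.

-70/57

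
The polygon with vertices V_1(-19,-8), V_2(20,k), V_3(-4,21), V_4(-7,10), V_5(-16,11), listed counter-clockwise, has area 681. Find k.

The doubled signed area Σ (x_i y_{i+1} − x_{i+1} y_i) is linear in k.
With k=0 it equals 1107; the coefficient of k is -15 (from the two edges through V_2).
So -15·k + 1107 = 2·681 = 1362 ⇒ k = -17.

-17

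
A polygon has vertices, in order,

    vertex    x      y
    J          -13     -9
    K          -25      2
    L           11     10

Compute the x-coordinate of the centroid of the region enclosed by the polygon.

Apply the shoelace (surveyor's) formula. First the cross-terms c_i = x_i·y_{i+1} − x_{i+1}·y_i:
  -251, -272, 31  ⇒  2A = -492, A = -246.
Then Σ (x_i + x_{i+1})·c_i = 13284, so x̄ = 13284 / (6·(-246)) = -9.

-9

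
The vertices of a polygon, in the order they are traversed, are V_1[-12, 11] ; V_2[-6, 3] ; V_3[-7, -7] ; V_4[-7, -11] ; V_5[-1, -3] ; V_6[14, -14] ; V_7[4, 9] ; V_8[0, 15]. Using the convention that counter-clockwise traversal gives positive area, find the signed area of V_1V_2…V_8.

304.5

Apply the shoelace (surveyor's) formula: 2A = Σ (x_i·y_{i+1} − x_{i+1}·y_i), indices taken mod 8.
Cross-terms: 30, 63, 28, 10, 56, 182, 60, 180  ⇒  Σ = 609
Signed area = Σ/2 = 304.5 (positive ⇒ counter-clockwise traversal).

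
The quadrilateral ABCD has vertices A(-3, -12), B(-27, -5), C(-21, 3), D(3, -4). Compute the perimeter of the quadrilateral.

|AB| = √((-24)² + (7)²) = √625 = 25
|BC| = √((6)² + (8)²) = √100 = 10
|CD| = √((24)² + (-7)²) = √625 = 25
|DA| = √((-6)² + (-8)²) = √100 = 10
Perimeter = 25 + 10 + 25 + 10 = 70.

70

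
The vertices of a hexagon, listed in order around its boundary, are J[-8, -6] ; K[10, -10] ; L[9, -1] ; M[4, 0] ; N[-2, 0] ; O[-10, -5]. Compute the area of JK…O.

Σ = (140) + (80) + (4) + (0) + (10) + (20) = 254
Area = |Σ|/2 = 127.

127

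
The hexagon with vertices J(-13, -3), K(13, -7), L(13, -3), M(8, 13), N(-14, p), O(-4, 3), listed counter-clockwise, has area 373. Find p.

15

Write out the shoelace sum; only the two edges meeting at N involve p:
2·Area = [(8·p − (-14)·13) + ((-14)·3 − (-4)·p)] + 426
       = 12·p + 566 = 746
⇒ p = 15.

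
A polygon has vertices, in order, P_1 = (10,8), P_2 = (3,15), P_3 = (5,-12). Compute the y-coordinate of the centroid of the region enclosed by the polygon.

11/3

Apply Gauss's area formula. First the cross-terms c_i = x_i·y_{i+1} − x_{i+1}·y_i:
  126, -111, 160  ⇒  2A = 175, A = 87.5.
Then Σ (y_i + y_{i+1})·c_i = 1925, so ȳ = 1925 / (6·87.5) = 11/3.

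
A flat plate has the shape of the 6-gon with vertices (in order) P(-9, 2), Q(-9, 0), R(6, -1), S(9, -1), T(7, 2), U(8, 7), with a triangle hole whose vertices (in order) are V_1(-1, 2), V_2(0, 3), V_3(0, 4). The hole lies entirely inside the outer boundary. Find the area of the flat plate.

83

Outer boundary:
Apply the shoelace formula: 2A = Σ (x_i·y_{i+1} − x_{i+1}·y_i), indices taken mod 6.
Σ = (18) + (9) + (3) + (25) + (33) + (79) = 167
Area = |Σ|/2 = 83.5.
Hole:
V_1→V_2: (-1)(3) − (0)(2) = -3
V_2→V_3: (0)(4) − (0)(3) = 0
V_3→V_1: (0)(2) − (-1)(4) = 4
Σ = 1
Area = |Σ|/2 = 0.5.
Net area = 83.5 − 0.5 = 83.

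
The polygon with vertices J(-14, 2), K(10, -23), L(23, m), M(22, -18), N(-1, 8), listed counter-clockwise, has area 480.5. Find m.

-23

Write out the shoelace sum; only the two edges meeting at L involve m:
2·Area = [(10·m − 23·(-23)) + (23·(-18) − 22·m)] + 570
       = -12·m + 685 = 961
⇒ m = -23.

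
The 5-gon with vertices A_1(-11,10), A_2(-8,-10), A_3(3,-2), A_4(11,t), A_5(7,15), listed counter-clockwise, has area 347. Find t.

-9

Write out the shoelace sum; only the two edges meeting at A_4 involve t:
2·Area = [(3·t − 11·(-2)) + (11·15 − 7·t)] + 471
       = -4·t + 658 = 694
⇒ t = -9.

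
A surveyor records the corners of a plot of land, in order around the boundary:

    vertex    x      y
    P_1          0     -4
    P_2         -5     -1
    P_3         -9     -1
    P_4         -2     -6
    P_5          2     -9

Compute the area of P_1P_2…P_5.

25

Apply the shoelace formula: 2A = Σ (x_i·y_{i+1} − x_{i+1}·y_i), indices taken mod 5.
P_1→P_2: (0)(-1) − (-5)(-4) = -20
P_2→P_3: (-5)(-1) − (-9)(-1) = -4
P_3→P_4: (-9)(-6) − (-2)(-1) = 52
P_4→P_5: (-2)(-9) − (2)(-6) = 30
P_5→P_1: (2)(-4) − (0)(-9) = -8
Σ = 50
Area = |Σ|/2 = 25.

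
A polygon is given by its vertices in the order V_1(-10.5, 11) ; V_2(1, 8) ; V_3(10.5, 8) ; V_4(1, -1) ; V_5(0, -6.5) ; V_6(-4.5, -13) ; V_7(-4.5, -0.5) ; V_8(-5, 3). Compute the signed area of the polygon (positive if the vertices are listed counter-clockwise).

Cross-terms: -95, -76, -18.5, -6.5, -29.25, -56.25, -16, -23.5  ⇒  Σ = -321
Signed area = Σ/2 = -160.5 (negative ⇒ clockwise traversal).

-160.5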